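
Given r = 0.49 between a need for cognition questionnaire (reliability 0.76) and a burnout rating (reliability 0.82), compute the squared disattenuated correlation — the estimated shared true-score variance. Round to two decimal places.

Disattenuated r = 0.49 / √(0.76 × 0.82) = 0.49 / 0.7894 = 0.6207.
Shared true-score variance = 0.6207² = 0.3853 ≈ 0.39.

0.39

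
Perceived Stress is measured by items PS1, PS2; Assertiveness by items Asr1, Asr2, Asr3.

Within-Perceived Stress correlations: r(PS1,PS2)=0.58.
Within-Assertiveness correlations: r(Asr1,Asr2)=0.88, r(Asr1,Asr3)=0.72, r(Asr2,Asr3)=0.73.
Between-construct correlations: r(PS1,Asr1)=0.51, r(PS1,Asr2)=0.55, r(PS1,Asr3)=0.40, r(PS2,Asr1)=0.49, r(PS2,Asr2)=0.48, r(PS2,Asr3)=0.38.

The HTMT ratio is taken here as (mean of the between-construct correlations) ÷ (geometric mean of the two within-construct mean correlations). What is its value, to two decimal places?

0.70

Mean heterotrait r = 2.81/6 = 0.4683.
Mean within-PS = 0.58/1 = 0.5800; mean within-Asr = 2.33/3 = 0.7767.
Geometric mean = √(0.5800 × 0.7767) = 0.6712.
HTMT = 0.4683 / 0.6712 = 0.70.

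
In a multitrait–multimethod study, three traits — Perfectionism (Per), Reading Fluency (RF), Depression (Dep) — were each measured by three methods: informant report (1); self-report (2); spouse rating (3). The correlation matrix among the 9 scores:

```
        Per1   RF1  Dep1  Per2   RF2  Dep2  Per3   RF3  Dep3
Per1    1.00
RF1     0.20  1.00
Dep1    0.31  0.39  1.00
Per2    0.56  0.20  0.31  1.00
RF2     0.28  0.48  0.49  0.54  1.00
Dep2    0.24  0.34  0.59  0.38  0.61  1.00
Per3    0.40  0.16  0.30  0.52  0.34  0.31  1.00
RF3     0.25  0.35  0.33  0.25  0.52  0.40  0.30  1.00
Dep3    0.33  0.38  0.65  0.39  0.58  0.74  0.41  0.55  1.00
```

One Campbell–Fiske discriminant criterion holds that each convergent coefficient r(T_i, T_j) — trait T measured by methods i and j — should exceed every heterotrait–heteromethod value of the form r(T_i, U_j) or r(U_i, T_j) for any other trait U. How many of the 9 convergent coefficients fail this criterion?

Checking each validity diagonal entry against its comparison values:
Per (methods 1·2): 0.56 vs {0.28, 0.20, 0.24, 0.31} → pass.
Per (methods 1·3): 0.40 vs {0.25, 0.16, 0.33, 0.30} → pass.
Per (methods 2·3): 0.52 vs {0.25, 0.34, 0.39, 0.31} → pass.
RF (methods 1·2): 0.48 vs {0.20, 0.28, 0.34, 0.49} → fail.
RF (methods 1·3): 0.35 vs {0.16, 0.25, 0.38, 0.33} → fail.
RF (methods 2·3): 0.52 vs {0.34, 0.25, 0.58, 0.40} → fail.
Dep (methods 1·2): 0.59 vs {0.31, 0.24, 0.49, 0.34} → pass.
Dep (methods 1·3): 0.65 vs {0.30, 0.33, 0.33, 0.38} → pass.
Dep (methods 2·3): 0.74 vs {0.31, 0.39, 0.40, 0.58} → pass.
3 of 9 fail.

3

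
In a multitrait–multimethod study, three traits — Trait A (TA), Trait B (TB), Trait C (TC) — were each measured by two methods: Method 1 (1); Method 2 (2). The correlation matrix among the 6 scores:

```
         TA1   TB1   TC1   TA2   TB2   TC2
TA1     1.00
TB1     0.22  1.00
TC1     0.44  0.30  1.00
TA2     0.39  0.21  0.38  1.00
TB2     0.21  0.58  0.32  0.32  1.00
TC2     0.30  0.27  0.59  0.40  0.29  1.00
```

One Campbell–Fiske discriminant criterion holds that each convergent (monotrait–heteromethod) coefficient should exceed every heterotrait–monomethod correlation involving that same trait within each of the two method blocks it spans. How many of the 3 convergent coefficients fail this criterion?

Each convergent coefficient versus the relevant comparison correlations:
TA (methods 1·2): 0.39 vs {0.22, 0.32, 0.44, 0.40} → fail.
TB (methods 1·2): 0.58 vs {0.22, 0.32, 0.30, 0.29} → pass.
TC (methods 1·2): 0.59 vs {0.44, 0.40, 0.30, 0.29} → pass.
1 of 3 fail.

1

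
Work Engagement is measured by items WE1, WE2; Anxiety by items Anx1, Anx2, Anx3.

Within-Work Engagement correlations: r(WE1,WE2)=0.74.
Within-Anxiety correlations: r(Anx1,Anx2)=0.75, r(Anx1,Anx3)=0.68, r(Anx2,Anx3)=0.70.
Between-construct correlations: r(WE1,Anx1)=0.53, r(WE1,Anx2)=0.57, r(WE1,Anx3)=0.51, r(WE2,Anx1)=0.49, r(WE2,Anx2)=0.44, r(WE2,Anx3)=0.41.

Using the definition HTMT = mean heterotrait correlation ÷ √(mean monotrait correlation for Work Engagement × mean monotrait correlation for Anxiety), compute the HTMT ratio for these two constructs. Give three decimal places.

0.678

Mean between = 2.95/6 = 0.4917.
Mean within-WE = 0.74/1 = 0.7400; mean within-Anx = 2.13/3 = 0.7100.
Geometric mean = √(0.7400 × 0.7100) = 0.7248.
HTMT = 0.4917 / 0.7248 = 0.678.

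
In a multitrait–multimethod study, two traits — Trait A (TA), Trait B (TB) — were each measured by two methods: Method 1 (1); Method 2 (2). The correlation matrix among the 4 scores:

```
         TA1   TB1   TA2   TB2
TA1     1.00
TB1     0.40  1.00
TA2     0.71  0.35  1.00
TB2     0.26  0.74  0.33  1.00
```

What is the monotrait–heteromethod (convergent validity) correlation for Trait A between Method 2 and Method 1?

0.71

Same trait (TA), different methods: r(TA2, TA1) = 0.71.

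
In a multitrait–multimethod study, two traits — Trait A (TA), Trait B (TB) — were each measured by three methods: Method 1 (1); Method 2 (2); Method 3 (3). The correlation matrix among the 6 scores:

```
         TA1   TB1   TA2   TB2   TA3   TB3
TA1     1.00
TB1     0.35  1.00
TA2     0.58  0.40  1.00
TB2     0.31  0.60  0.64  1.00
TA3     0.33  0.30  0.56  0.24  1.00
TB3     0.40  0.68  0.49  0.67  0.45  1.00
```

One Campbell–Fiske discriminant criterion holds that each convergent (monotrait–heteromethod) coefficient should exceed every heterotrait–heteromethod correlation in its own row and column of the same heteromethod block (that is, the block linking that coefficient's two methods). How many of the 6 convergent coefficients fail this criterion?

1

Each convergent coefficient versus the relevant comparison correlations:
TA (methods 1·2): 0.58 vs {0.31, 0.40} → pass.
TA (methods 1·3): 0.33 vs {0.40, 0.30} → fail.
TA (methods 2·3): 0.56 vs {0.49, 0.24} → pass.
TB (methods 1·2): 0.60 vs {0.40, 0.31} → pass.
TB (methods 1·3): 0.68 vs {0.30, 0.40} → pass.
TB (methods 2·3): 0.67 vs {0.24, 0.49} → pass.
1 of 6 fail.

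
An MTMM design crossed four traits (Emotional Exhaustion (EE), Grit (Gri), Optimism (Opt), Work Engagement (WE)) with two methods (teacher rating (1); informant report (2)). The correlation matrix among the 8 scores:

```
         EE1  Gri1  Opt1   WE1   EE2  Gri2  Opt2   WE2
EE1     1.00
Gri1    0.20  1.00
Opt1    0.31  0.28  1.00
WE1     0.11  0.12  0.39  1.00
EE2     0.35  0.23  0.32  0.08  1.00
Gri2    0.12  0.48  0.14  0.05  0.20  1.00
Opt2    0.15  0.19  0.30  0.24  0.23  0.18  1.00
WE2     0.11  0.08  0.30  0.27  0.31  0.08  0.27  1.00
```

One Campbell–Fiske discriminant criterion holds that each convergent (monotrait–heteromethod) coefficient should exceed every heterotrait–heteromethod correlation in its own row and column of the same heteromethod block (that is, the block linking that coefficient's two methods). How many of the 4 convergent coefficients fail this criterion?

2

Each convergent coefficient versus the relevant comparison correlations:
EE (methods 1·2): 0.35 vs {0.12, 0.23, 0.15, 0.32, 0.11, 0.08} → pass.
Gri (methods 1·2): 0.48 vs {0.23, 0.12, 0.19, 0.14, 0.08, 0.05} → pass.
Opt (methods 1·2): 0.30 vs {0.32, 0.15, 0.14, 0.19, 0.30, 0.24} → fail.
WE (methods 1·2): 0.27 vs {0.08, 0.11, 0.05, 0.08, 0.24, 0.30} → fail.
2 of 4 fail.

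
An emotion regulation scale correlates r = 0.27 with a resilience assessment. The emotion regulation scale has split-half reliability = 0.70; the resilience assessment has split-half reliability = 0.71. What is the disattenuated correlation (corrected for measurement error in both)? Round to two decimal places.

0.38

r_true = r_obs / √(r_xx · r_yy) = 0.27 / √(0.70 × 0.71) = 0.27 / √0.4970 = 0.27 / 0.7050 ≈ 0.38.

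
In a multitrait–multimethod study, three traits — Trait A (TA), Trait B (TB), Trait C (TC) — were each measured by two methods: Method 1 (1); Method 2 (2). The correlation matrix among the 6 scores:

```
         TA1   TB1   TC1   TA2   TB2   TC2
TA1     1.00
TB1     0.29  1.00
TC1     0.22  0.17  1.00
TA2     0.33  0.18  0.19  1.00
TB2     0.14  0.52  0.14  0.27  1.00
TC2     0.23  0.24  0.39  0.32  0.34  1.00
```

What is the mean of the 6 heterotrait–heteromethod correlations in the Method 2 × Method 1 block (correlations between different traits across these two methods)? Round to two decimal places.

0.19

HTHM values (method 2 × method 1): 0.18, 0.19, 0.14, 0.14, 0.23, 0.24; mean = 1.12/6 = 0.19.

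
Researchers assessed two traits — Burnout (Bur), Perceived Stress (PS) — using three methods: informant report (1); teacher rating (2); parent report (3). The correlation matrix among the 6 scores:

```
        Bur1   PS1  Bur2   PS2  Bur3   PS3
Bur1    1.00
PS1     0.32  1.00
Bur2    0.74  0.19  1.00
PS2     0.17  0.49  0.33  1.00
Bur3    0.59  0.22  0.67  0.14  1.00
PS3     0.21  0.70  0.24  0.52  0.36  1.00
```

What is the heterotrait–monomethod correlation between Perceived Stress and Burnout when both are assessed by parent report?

Different traits, same method: r(PS3, Bur3) = 0.36.

0.36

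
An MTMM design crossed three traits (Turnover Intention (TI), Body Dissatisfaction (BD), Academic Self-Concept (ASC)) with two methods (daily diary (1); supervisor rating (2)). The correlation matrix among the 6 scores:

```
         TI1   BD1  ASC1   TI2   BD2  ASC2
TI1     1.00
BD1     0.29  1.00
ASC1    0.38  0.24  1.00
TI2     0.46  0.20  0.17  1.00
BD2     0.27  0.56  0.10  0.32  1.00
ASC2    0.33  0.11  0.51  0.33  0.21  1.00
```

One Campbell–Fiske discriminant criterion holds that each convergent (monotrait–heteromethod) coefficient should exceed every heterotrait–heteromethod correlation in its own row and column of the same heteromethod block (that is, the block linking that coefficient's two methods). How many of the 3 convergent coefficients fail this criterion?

0

Each convergent coefficient versus the relevant comparison correlations:
TI (methods 1·2): 0.46 vs {0.27, 0.20, 0.33, 0.17} → pass.
BD (methods 1·2): 0.56 vs {0.20, 0.27, 0.11, 0.10} → pass.
ASC (methods 1·2): 0.51 vs {0.17, 0.33, 0.10, 0.11} → pass.
0 of 3 fail.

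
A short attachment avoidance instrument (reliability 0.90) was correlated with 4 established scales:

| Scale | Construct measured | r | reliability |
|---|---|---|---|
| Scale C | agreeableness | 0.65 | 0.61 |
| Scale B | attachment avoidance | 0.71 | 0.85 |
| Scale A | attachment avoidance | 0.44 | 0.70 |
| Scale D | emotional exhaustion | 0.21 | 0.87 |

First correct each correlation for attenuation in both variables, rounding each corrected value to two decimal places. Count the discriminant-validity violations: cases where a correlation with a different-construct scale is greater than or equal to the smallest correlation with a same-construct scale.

1

Disattenuated r (r / √(r_scale · r_new)):
  Scale C (disc): 0.65 / √(0.61·0.90) = 0.88
  Scale B (conv): 0.71 / √(0.85·0.90) = 0.81
  Scale A (conv): 0.44 / √(0.70·0.90) = 0.55
  Scale D (disc): 0.21 / √(0.87·0.90) = 0.24
Smallest convergent = 0.55. Discriminant values: 0.88, 0.24; count ≥ 0.55 → 1.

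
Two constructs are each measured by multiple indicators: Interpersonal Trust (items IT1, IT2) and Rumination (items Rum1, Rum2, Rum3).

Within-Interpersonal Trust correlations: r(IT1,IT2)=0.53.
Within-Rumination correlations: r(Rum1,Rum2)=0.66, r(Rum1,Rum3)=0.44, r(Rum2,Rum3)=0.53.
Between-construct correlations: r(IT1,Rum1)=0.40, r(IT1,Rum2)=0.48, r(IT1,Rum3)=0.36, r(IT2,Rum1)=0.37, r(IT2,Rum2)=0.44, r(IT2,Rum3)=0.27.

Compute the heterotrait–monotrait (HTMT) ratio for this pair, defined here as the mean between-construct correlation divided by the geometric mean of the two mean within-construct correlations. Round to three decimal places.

0.721

Mean heterotrait r = 2.32/6 = 0.3867.
Mean within-IT = 0.53/1 = 0.5300; mean within-Rum = 1.63/3 = 0.5433.
Geometric mean = √(0.5300 × 0.5433) = 0.5366.
HTMT = 0.3867 / 0.5366 = 0.721.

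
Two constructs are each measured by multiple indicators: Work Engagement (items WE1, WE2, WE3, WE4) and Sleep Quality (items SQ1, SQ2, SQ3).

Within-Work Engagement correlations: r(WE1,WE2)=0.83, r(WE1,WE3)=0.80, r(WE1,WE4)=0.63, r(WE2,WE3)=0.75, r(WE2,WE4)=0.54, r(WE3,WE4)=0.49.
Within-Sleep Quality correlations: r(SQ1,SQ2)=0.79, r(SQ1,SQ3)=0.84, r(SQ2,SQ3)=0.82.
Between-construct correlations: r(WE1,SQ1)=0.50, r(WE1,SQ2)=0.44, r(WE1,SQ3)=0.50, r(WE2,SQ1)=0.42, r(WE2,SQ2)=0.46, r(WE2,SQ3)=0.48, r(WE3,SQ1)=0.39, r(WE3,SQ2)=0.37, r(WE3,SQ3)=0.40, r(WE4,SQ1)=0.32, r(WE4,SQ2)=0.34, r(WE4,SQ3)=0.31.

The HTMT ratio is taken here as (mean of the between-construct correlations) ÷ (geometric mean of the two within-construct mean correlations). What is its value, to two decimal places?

0.55

Mean between = 4.93/12 = 0.4108.
Mean within-WE = 4.04/6 = 0.6733; mean within-SQ = 2.45/3 = 0.8167.
Geometric mean = √(0.6733 × 0.8167) = 0.7415.
HTMT = 0.4108 / 0.7415 = 0.55.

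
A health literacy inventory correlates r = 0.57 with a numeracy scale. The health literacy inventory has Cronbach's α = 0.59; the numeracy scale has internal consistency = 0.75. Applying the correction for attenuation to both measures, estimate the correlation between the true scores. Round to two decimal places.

0.86

r_true = r_obs / √(r_xx · r_yy) = 0.57 / √(0.59 × 0.75) = 0.57 / √0.4425 = 0.57 / 0.6652 ≈ 0.86.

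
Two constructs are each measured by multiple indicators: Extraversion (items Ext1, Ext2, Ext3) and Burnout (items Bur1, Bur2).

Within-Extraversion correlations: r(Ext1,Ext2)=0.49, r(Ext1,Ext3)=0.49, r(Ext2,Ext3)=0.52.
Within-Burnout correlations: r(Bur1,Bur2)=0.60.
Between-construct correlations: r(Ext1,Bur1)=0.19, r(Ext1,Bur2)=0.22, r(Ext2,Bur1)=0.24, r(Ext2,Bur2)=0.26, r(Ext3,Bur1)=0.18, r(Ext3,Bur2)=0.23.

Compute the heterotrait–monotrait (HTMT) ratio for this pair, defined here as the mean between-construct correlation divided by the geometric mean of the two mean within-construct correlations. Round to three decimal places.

0.402

Mean between = 1.32/6 = 0.2200.
Mean within-Ext = 1.50/3 = 0.5000; mean within-Bur = 0.60/1 = 0.6000.
Geometric mean = √(0.5000 × 0.6000) = 0.5477.
HTMT = 0.2200 / 0.5477 = 0.402.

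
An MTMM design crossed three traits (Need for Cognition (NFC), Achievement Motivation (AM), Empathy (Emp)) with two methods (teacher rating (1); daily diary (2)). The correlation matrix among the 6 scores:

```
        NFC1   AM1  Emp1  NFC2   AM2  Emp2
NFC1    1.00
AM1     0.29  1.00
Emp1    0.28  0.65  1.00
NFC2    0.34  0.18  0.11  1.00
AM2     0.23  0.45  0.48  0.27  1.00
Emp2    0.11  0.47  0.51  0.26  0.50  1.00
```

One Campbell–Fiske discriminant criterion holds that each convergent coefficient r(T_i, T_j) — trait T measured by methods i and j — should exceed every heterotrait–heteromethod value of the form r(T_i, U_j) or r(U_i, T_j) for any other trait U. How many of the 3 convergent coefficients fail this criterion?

Checking each validity diagonal entry against its comparison values:
NFC (methods 1·2): 0.34 vs {0.23, 0.18, 0.11, 0.11} → pass.
AM (methods 1·2): 0.45 vs {0.18, 0.23, 0.47, 0.48} → fail.
Emp (methods 1·2): 0.51 vs {0.11, 0.11, 0.48, 0.47} → pass.
1 of 3 fail.

1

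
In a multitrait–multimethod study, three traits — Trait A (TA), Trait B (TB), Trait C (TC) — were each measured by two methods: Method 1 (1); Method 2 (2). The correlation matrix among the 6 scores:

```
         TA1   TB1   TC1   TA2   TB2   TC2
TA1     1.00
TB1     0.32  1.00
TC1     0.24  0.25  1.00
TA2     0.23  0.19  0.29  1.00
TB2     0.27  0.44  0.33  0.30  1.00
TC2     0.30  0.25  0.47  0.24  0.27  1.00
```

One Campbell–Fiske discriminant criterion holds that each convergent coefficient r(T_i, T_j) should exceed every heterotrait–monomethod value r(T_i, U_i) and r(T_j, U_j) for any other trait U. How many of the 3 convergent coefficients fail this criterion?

1

Checking each validity diagonal entry against its comparison values:
TA (methods 1·2): 0.23 vs {0.32, 0.30, 0.24, 0.24} → fail.
TB (methods 1·2): 0.44 vs {0.32, 0.30, 0.25, 0.27} → pass.
TC (methods 1·2): 0.47 vs {0.24, 0.24, 0.25, 0.27} → pass.
1 of 3 fail.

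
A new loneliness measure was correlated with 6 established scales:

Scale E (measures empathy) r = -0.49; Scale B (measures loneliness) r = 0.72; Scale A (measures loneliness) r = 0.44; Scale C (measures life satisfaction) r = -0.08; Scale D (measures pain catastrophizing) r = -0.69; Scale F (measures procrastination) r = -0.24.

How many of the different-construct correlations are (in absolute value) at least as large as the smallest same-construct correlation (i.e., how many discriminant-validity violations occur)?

Convergent (same construct = loneliness): Scale B, Scale A.
Smallest convergent = 0.44. Discriminant |r|: 0.49, 0.08, 0.69, 0.24; count ≥ 0.44 → 2.

2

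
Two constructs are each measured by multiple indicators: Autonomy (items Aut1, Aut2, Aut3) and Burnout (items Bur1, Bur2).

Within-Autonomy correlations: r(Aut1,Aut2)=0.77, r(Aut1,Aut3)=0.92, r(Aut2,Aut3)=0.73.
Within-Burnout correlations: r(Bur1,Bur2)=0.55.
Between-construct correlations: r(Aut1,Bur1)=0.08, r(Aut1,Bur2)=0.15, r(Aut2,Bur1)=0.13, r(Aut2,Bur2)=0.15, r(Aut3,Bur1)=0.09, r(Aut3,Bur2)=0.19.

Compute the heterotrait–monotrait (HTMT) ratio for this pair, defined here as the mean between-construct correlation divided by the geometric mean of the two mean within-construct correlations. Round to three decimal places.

Mean heterotrait r = 0.79/6 = 0.1317.
Mean within-Aut = 2.42/3 = 0.8067; mean within-Bur = 0.55/1 = 0.5500.
Geometric mean = √(0.8067 × 0.5500) = 0.6661.
HTMT = 0.1317 / 0.6661 = 0.198.

0.198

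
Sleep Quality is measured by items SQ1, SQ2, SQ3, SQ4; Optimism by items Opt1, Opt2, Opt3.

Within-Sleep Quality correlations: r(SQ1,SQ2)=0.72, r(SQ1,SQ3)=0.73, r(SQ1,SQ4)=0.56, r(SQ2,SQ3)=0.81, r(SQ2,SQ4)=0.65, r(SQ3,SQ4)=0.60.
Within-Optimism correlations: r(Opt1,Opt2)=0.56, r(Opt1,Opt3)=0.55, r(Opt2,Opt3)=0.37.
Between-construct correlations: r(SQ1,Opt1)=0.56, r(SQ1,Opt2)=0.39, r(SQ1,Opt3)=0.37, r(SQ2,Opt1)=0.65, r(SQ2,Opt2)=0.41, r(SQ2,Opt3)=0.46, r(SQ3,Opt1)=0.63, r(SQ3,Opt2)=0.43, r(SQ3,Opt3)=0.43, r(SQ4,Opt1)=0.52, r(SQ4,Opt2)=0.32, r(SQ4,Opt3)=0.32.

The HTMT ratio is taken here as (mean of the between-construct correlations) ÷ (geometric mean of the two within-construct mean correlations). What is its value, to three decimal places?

Between-construct mean = 5.49/12 = 0.4575.
Mean within-SQ = 4.07/6 = 0.6783; mean within-Opt = 1.48/3 = 0.4933.
Geometric mean = √(0.6783 × 0.4933) = 0.5785.
HTMT = 0.4575 / 0.5785 = 0.791.

0.791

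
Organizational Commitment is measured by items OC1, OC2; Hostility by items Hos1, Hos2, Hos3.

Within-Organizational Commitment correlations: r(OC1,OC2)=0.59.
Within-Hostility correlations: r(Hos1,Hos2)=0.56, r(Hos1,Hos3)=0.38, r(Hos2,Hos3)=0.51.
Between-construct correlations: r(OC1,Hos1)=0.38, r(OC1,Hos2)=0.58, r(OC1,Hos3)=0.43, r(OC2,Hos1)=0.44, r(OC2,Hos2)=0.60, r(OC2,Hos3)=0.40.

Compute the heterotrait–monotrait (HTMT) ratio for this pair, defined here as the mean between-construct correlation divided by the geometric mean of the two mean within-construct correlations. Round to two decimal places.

0.88

Mean between = 2.83/6 = 0.4717.
Mean within-OC = 0.59/1 = 0.5900; mean within-Hos = 1.45/3 = 0.4833.
Geometric mean = √(0.5900 × 0.4833) = 0.5340.
HTMT = 0.4717 / 0.5340 = 0.88.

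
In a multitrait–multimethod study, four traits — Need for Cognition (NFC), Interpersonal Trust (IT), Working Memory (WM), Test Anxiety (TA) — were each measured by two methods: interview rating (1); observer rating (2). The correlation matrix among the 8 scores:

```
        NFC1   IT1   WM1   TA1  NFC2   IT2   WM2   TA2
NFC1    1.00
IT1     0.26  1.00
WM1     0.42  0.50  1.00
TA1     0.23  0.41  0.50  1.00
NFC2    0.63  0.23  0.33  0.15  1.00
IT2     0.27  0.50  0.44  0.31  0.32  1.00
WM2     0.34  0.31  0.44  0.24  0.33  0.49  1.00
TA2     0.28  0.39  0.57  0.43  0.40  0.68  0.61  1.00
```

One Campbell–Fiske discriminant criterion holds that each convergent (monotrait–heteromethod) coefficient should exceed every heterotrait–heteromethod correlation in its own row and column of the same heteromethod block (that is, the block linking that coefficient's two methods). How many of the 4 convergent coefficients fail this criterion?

2

Each convergent coefficient versus the relevant comparison correlations:
NFC (methods 1·2): 0.63 vs {0.27, 0.23, 0.34, 0.33, 0.28, 0.15} → pass.
IT (methods 1·2): 0.50 vs {0.23, 0.27, 0.31, 0.44, 0.39, 0.31} → pass.
WM (methods 1·2): 0.44 vs {0.33, 0.34, 0.44, 0.31, 0.57, 0.24} → fail.
TA (methods 1·2): 0.43 vs {0.15, 0.28, 0.31, 0.39, 0.24, 0.57} → fail.
2 of 4 fail.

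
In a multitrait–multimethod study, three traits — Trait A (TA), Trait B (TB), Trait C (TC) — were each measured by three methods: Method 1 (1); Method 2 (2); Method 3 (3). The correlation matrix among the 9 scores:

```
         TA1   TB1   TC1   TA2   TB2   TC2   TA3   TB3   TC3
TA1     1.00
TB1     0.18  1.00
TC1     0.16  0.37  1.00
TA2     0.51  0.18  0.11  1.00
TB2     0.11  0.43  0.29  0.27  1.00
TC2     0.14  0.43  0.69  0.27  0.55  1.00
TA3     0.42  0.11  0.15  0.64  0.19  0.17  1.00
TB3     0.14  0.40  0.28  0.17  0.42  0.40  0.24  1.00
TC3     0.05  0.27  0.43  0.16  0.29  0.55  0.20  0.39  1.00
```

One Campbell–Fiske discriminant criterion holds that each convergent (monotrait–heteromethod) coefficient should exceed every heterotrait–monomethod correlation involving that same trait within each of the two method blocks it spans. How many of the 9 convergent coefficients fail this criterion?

3

Checking each validity diagonal entry against its comparison values:
TA (methods 1·2): 0.51 vs {0.18, 0.27, 0.16, 0.27} → pass.
TA (methods 1·3): 0.42 vs {0.18, 0.24, 0.16, 0.20} → pass.
TA (methods 2·3): 0.64 vs {0.27, 0.24, 0.27, 0.20} → pass.
TB (methods 1·2): 0.43 vs {0.18, 0.27, 0.37, 0.55} → fail.
TB (methods 1·3): 0.40 vs {0.18, 0.24, 0.37, 0.39} → pass.
TB (methods 2·3): 0.42 vs {0.27, 0.24, 0.55, 0.39} → fail.
TC (methods 1·2): 0.69 vs {0.16, 0.27, 0.37, 0.55} → pass.
TC (methods 1·3): 0.43 vs {0.16, 0.20, 0.37, 0.39} → pass.
TC (methods 2·3): 0.55 vs {0.27, 0.20, 0.55, 0.39} → fail.
3 of 9 fail.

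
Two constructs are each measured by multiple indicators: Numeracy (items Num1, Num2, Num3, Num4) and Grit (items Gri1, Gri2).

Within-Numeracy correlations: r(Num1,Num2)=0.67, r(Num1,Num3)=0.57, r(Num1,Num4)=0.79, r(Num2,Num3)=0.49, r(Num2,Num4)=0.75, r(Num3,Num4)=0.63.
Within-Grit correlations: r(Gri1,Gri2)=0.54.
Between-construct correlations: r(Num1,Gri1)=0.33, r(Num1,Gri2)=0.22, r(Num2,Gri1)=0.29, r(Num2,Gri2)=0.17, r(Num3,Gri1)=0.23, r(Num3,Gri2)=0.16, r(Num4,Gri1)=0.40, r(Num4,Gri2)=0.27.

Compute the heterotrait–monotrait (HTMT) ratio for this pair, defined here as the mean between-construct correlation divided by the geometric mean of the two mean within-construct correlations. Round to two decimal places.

0.44

Mean heterotrait r = 2.07/8 = 0.2588.
Mean within-Num = 3.90/6 = 0.6500; mean within-Gri = 0.54/1 = 0.5400.
Geometric mean = √(0.6500 × 0.5400) = 0.5925.
HTMT = 0.2588 / 0.5925 = 0.44.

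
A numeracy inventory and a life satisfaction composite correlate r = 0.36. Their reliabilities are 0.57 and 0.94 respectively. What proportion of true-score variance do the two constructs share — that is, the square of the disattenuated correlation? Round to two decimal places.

Disattenuated r = 0.36 / √(0.57 × 0.94) = 0.36 / 0.7320 = 0.4918.
Shared true-score variance = 0.4918² = 0.2419 ≈ 0.24.

0.24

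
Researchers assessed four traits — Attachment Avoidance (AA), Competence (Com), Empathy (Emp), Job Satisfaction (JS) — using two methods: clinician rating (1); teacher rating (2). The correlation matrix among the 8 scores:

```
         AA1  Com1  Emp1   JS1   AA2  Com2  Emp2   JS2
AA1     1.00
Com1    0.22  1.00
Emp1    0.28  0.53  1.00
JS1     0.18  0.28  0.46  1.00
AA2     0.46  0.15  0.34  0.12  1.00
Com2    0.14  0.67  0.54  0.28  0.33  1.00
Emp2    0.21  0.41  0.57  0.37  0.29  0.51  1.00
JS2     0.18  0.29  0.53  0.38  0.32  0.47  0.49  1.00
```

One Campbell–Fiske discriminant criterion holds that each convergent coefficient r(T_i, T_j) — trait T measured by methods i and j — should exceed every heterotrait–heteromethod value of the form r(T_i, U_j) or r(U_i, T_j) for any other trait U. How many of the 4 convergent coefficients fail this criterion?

1

Convergent coefficients and their comparison sets:
AA (methods 1·2): 0.46 vs {0.14, 0.15, 0.21, 0.34, 0.18, 0.12} → pass.
Com (methods 1·2): 0.67 vs {0.15, 0.14, 0.41, 0.54, 0.29, 0.28} → pass.
Emp (methods 1·2): 0.57 vs {0.34, 0.21, 0.54, 0.41, 0.53, 0.37} → pass.
JS (methods 1·2): 0.38 vs {0.12, 0.18, 0.28, 0.29, 0.37, 0.53} → fail.
1 of 4 fail.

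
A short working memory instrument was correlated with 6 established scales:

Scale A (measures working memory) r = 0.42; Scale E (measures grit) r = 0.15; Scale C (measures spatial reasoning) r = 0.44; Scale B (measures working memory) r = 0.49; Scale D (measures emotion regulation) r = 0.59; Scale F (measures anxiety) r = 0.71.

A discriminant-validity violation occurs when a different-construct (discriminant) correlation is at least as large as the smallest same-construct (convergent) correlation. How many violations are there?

3

Convergent (same construct = working memory): Scale A, Scale B.
Smallest convergent = 0.42. Discriminant values: 0.15, 0.44, 0.59, 0.71; count ≥ 0.42 → 3.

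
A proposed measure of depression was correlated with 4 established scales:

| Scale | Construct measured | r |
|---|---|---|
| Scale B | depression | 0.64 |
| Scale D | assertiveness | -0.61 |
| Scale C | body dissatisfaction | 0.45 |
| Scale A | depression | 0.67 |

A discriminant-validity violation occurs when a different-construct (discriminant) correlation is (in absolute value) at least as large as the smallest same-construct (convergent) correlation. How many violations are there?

0

Convergent (same construct = depression): Scale B, Scale A.
Smallest convergent = 0.64. Discriminant |r|: 0.61, 0.45; count ≥ 0.64 → 0.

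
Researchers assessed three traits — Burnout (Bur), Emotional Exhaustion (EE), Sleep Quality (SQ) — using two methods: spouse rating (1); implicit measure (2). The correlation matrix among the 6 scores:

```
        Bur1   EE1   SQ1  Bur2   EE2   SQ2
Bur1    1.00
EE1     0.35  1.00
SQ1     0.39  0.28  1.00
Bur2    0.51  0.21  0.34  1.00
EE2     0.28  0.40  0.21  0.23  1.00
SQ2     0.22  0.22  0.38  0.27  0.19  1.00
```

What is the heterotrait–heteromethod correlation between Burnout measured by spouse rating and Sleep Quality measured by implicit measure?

Different traits and methods: r(Bur1, SQ2) = 0.22.

0.22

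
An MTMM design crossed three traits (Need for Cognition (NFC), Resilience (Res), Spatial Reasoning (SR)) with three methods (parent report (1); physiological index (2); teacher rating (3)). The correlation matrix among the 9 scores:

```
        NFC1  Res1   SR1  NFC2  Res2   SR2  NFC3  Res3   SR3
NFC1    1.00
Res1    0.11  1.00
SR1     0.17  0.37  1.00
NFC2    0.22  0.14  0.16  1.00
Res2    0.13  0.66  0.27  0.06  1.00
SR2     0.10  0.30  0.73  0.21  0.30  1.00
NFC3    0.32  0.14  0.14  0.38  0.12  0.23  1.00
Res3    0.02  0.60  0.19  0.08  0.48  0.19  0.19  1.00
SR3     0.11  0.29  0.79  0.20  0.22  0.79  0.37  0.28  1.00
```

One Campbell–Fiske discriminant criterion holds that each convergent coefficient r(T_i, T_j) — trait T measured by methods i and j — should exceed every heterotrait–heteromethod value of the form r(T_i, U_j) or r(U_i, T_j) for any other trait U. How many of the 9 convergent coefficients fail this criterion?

Convergent coefficients and their comparison sets:
NFC (methods 1·2): 0.22 vs {0.13, 0.14, 0.10, 0.16} → pass.
NFC (methods 1·3): 0.32 vs {0.02, 0.14, 0.11, 0.14} → pass.
NFC (methods 2·3): 0.38 vs {0.08, 0.12, 0.20, 0.23} → pass.
Res (methods 1·2): 0.66 vs {0.14, 0.13, 0.30, 0.27} → pass.
Res (methods 1·3): 0.60 vs {0.14, 0.02, 0.29, 0.19} → pass.
Res (methods 2·3): 0.48 vs {0.12, 0.08, 0.22, 0.19} → pass.
SR (methods 1·2): 0.73 vs {0.16, 0.10, 0.27, 0.30} → pass.
SR (methods 1·3): 0.79 vs {0.14, 0.11, 0.19, 0.29} → pass.
SR (methods 2·3): 0.79 vs {0.23, 0.20, 0.19, 0.22} → pass.
0 of 9 fail.

0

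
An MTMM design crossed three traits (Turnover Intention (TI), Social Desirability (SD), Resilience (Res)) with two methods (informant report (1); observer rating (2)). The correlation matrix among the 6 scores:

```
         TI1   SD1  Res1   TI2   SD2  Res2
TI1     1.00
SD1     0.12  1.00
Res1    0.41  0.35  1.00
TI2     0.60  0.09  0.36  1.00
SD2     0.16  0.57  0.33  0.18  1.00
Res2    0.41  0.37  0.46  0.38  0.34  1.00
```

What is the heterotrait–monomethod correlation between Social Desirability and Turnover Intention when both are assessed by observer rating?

0.18

Different traits, same method: r(SD2, TI2) = 0.18.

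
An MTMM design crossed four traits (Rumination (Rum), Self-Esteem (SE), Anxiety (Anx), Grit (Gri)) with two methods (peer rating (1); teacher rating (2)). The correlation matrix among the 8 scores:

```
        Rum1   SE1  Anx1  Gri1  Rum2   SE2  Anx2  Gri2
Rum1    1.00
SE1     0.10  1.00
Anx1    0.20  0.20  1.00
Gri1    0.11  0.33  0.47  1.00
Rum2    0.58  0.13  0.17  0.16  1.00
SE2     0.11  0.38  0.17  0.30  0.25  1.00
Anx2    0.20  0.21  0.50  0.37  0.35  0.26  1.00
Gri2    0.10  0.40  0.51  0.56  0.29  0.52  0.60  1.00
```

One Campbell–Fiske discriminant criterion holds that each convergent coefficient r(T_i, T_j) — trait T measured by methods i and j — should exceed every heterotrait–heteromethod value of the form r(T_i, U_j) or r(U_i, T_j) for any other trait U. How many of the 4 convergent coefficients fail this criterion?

2

Checking each validity diagonal entry against its comparison values:
Rum (methods 1·2): 0.58 vs {0.11, 0.13, 0.20, 0.17, 0.10, 0.16} → pass.
SE (methods 1·2): 0.38 vs {0.13, 0.11, 0.21, 0.17, 0.40, 0.30} → fail.
Anx (methods 1·2): 0.50 vs {0.17, 0.20, 0.17, 0.21, 0.51, 0.37} → fail.
Gri (methods 1·2): 0.56 vs {0.16, 0.10, 0.30, 0.40, 0.37, 0.51} → pass.
2 of 4 fail.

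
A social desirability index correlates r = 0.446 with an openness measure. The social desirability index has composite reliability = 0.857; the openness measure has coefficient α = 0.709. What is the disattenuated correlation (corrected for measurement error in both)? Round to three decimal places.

0.572

r_true = r_obs / √(r_xx · r_yy) = 0.446 / √(0.857 × 0.709) = 0.446 / √0.607613 = 0.446 / 0.7795 ≈ 0.572.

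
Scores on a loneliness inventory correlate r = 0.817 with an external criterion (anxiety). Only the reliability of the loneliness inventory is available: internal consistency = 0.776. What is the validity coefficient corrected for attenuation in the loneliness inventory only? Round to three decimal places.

0.927

Single correction: r_c = r_obs / √r_xx = 0.817 / √0.776 = 0.817 / 0.8809 ≈ 0.927.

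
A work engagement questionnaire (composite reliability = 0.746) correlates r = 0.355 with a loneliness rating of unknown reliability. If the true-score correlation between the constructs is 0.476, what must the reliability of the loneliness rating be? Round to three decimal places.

0.746

r_true = r_obs / √(r_xx · r_yy) ⇒ 0.476 = 0.355 / √(0.746 · r_yy).
√(0.746 · r_yy) = 0.355 / 0.476 = 0.7458; 0.746 · r_yy = 0.5562; r_yy = 0.5562 / 0.746 ≈ 0.746.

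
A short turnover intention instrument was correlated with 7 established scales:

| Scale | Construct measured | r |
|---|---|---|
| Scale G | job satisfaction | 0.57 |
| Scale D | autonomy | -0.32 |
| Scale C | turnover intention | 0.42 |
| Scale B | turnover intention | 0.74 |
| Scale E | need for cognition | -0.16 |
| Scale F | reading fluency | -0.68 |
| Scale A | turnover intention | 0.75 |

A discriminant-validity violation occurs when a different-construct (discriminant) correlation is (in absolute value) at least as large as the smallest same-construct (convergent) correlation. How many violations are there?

2

Convergent (same construct = turnover intention): Scale C, Scale B, Scale A.
Smallest convergent = 0.42. Discriminant |r|: 0.57, 0.32, 0.16, 0.68; count ≥ 0.42 → 2.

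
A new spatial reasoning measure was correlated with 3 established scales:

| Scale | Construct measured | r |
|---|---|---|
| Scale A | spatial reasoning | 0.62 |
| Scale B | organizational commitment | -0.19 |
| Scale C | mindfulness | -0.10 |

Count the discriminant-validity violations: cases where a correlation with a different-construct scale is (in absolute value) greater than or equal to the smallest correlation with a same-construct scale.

0

Convergent (same construct = spatial reasoning): Scale A.
Smallest convergent = 0.62. Discriminant |r|: 0.19, 0.10; count ≥ 0.62 → 0.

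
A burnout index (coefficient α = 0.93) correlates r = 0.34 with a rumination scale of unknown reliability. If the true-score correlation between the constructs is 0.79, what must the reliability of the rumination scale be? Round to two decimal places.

0.20

r_true = r_obs / √(r_xx · r_yy) ⇒ 0.79 = 0.34 / √(0.93 · r_yy).
√(0.93 · r_yy) = 0.34 / 0.79 = 0.4304; 0.93 · r_yy = 0.1852; r_yy = 0.1852 / 0.93 ≈ 0.20.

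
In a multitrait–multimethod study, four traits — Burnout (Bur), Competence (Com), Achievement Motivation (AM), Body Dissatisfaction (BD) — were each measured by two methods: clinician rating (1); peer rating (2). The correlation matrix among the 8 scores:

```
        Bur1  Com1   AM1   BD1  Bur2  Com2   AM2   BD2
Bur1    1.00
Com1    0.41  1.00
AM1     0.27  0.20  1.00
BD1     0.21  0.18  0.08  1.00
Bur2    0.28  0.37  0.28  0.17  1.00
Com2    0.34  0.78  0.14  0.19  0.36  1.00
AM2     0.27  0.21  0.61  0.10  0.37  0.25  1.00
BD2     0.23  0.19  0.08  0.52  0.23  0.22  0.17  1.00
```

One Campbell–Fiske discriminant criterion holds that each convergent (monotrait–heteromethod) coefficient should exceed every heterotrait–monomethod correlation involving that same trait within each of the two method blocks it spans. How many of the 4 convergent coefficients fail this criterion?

1

Each convergent coefficient versus the relevant comparison correlations:
Bur (methods 1·2): 0.28 vs {0.41, 0.36, 0.27, 0.37, 0.21, 0.23} → fail.
Com (methods 1·2): 0.78 vs {0.41, 0.36, 0.20, 0.25, 0.18, 0.22} → pass.
AM (methods 1·2): 0.61 vs {0.27, 0.37, 0.20, 0.25, 0.08, 0.17} → pass.
BD (methods 1·2): 0.52 vs {0.21, 0.23, 0.18, 0.22, 0.08, 0.17} → pass.
1 of 4 fail.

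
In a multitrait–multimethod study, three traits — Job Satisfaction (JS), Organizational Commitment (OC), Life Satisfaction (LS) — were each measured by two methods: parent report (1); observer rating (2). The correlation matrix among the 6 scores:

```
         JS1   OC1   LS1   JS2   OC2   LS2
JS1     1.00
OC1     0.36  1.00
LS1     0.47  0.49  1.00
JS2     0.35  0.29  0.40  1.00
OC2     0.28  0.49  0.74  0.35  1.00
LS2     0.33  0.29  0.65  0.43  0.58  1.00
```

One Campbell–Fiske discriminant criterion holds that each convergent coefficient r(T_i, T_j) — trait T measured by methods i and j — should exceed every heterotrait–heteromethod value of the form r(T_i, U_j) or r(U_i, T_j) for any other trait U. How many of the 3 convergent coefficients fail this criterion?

Convergent coefficients and their comparison sets:
JS (methods 1·2): 0.35 vs {0.28, 0.29, 0.33, 0.40} → fail.
OC (methods 1·2): 0.49 vs {0.29, 0.28, 0.29, 0.74} → fail.
LS (methods 1·2): 0.65 vs {0.40, 0.33, 0.74, 0.29} → fail.
3 of 3 fail.

3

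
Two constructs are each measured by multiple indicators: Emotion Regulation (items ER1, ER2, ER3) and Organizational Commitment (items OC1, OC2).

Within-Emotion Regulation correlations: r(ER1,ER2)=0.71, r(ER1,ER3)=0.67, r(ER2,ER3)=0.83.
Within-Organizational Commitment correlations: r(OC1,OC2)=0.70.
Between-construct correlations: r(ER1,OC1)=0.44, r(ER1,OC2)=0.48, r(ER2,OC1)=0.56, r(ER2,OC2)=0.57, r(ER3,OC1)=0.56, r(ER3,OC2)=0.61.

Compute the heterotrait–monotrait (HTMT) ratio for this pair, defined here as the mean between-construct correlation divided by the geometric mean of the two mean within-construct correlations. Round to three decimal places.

0.747

Between-construct mean = 3.22/6 = 0.5367.
Mean within-ER = 2.21/3 = 0.7367; mean within-OC = 0.70/1 = 0.7000.
Geometric mean = √(0.7367 × 0.7000) = 0.7181.
HTMT = 0.5367 / 0.7181 = 0.747.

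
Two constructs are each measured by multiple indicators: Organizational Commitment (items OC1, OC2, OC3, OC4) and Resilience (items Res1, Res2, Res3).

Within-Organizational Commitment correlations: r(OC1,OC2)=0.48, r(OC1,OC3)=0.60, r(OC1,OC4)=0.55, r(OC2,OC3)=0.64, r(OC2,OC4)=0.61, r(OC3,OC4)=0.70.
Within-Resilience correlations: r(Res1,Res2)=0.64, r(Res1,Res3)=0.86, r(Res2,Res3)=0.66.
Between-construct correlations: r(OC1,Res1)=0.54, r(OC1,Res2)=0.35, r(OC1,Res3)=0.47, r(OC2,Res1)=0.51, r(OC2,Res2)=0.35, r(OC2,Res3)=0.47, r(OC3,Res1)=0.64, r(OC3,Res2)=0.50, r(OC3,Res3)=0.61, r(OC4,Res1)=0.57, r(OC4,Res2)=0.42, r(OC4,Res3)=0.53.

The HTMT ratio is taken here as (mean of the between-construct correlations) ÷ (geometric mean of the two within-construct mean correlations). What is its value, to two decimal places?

Between-construct mean = 5.96/12 = 0.4967.
Mean within-OC = 3.58/6 = 0.5967; mean within-Res = 2.16/3 = 0.7200.
Geometric mean = √(0.5967 × 0.7200) = 0.6555.
HTMT = 0.4967 / 0.6555 = 0.76.

0.76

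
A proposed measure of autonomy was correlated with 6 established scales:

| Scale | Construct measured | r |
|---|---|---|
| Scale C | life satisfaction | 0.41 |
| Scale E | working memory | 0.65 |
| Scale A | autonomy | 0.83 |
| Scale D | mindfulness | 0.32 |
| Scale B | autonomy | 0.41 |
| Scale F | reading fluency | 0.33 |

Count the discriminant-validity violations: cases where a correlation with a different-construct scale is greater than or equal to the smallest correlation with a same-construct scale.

2

Convergent (same construct = autonomy): Scale A, Scale B.
Smallest convergent = 0.41. Discriminant values: 0.41, 0.65, 0.32, 0.33; count ≥ 0.41 → 2.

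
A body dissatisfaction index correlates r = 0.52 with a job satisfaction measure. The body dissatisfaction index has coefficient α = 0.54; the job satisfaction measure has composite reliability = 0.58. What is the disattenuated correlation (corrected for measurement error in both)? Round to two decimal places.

r_true = r_obs / √(r_xx · r_yy) = 0.52 / √(0.54 × 0.58) = 0.52 / √0.3132 = 0.52 / 0.5596 ≈ 0.93.

0.93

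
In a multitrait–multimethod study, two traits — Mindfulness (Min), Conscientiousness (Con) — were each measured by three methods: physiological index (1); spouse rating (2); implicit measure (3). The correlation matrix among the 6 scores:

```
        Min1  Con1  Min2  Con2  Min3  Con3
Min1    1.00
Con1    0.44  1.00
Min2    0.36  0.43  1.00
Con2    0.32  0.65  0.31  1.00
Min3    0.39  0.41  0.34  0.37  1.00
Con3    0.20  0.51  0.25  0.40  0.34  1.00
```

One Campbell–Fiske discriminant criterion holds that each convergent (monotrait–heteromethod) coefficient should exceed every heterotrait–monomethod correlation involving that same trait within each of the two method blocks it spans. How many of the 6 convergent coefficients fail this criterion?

Convergent coefficients and their comparison sets:
Min (methods 1·2): 0.36 vs {0.44, 0.31} → fail.
Min (methods 1·3): 0.39 vs {0.44, 0.34} → fail.
Min (methods 2·3): 0.34 vs {0.31, 0.34} → fail.
Con (methods 1·2): 0.65 vs {0.44, 0.31} → pass.
Con (methods 1·3): 0.51 vs {0.44, 0.34} → pass.
Con (methods 2·3): 0.40 vs {0.31, 0.34} → pass.
3 of 6 fail.

3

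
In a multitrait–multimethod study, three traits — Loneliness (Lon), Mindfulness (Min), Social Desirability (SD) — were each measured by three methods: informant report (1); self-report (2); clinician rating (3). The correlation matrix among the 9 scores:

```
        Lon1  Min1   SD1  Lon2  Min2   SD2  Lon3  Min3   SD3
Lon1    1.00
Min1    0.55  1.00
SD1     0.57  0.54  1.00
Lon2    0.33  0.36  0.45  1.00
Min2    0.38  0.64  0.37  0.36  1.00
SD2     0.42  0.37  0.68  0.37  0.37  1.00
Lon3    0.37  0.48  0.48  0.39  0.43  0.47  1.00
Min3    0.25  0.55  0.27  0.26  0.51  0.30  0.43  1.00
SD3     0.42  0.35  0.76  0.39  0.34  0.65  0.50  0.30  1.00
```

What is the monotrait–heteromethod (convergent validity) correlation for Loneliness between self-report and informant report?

0.33

Same trait (Lon), different methods: r(Lon2, Lon1) = 0.33.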